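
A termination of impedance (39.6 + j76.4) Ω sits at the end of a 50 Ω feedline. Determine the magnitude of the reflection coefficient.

Γ = (Z_L − Z_0)/(Z_L + Z_0) = (-10.4 + j76.4)/(89.6 + j76.4)
|Γ| = 77.1/118

|Γ| ≈ 0.655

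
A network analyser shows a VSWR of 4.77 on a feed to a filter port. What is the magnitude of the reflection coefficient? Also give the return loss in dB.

|Γ| ≈ 0.653; return loss ≈ 3.7 dB

|Γ| = (S − 1)/(S + 1) = (4.77 − 1)/(4.77 + 1) = 3.77/5.77
RL = −20·log₁₀|Γ| = −20·log₁₀(0.653)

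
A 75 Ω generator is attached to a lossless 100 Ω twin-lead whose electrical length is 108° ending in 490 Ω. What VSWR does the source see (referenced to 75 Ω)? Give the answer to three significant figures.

tan(βl) = -3.08
Z_in = Z_0·(Z_L + jZ_0·tanβl)/(Z_0 + jZ_L·tanβl) = 22.5 + j31 Ω
Γ_s = (Z_in − Z_s)/(Z_in + Z_s) = (-52.5 + j31)/(97.5 + j31), |Γ_s| = 0.596
VSWR = (1 + |Γ_s|)/(1 − |Γ_s|)

VSWR ≈ 3.96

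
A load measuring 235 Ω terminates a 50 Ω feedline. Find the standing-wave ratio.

VSWR ≈ 4.7

For a purely resistive load, VSWR = R_L/Z_0 or Z_0/R_L (whichever > 1) = 235/50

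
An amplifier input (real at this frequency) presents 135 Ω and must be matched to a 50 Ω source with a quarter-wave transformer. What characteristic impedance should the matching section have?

Z_qwt ≈ 82.2 Ω

Z_qwt = √(Z_0·R_L) = √(50 × 135) = √6750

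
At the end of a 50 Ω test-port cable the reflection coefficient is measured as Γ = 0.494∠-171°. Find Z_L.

Z_L = Z_0·(1 + Γ)/(1 − Γ) = 50·(0.512 − j0.0773)/(1.49 + j0.0773)

Z_L ≈ 17 − j3.48 Ω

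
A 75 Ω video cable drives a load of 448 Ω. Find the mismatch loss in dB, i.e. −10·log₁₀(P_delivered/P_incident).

mismatch loss ≈ 3.09 dB

Γ = (448 − 75)/(448 + 75) = 0.713
|Γ|² = 0.509, so P_del/P_inc = 1 − |Γ|² = 0.491
ML = −10·log₁₀(1 − |Γ|²)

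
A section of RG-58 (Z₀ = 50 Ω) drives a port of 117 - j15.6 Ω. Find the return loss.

RL ≈ 7.74 dB

Γ = (67 − j15.6)/(167 − j15.6), |Γ| = 0.41
RL = −20·log₁₀|Γ| = −20·log₁₀(0.41)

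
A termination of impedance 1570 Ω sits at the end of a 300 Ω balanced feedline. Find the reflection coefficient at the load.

Γ = 0.679

Γ = (Z_L − Z_0)/(Z_L + Z_0) = (1570 − 300)/(1570 + 300) = 1270/1870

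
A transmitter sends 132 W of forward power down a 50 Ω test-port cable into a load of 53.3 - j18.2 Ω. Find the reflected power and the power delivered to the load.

|Γ| = |(3.3 − j18.2)/(103.3 − j18.2)| = 0.176
|Γ|² = 0.0311
P_refl = |Γ|²·P_inc = 4.1 W, P_del = (1 − |Γ|²)·P_inc = 128 W

P_reflected ≈ 4.1 W; P_delivered ≈ 128 W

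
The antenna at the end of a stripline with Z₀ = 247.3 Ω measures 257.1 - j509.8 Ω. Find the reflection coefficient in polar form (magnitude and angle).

Γ = (Z_L − Z_0)/(Z_L + Z_0) = (9.8 − j509.8)/(504.4 − j509.8)
|Γ| = 510/717 = 0.711

Γ ≈ 0.711 ∠ -43.6°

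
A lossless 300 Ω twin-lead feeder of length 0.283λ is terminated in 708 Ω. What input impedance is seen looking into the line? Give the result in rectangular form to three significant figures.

Z_in ≈ 132 + j51.4 Ω

βl = 2π × 0.283 = 102°
tan(βl) = tan(102°) = -4.75
Z_in = Z_0·(Z_L + jZ_0·tanβl)/(Z_0 + jZ_L·tanβl)
     = 300·(708 − j1430)/(300 − j3370)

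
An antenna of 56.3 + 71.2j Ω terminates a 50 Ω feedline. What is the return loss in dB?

Γ = (6.3 + j71.2)/(106.3 + j71.2), |Γ| = 0.559
RL = −20·log₁₀|Γ| = −20·log₁₀(0.559)

RL ≈ 5.06 dB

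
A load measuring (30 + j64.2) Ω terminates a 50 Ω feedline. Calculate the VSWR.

VSWR ≈ 4.81

Γ = (Z_L − Z_0)/(Z_L + Z_0) = (-20 + j64.2)/(80 + j64.2)
|Γ| = 67.2/103 = 0.656
VSWR = (1 + |Γ|)/(1 − |Γ|) = 1.66/0.344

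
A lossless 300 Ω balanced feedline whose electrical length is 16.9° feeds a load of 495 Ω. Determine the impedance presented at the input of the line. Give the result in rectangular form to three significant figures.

tan(βl) = tan(16.9°) = 0.304
Z_in = Z_0·(Z_L + jZ_0·tanβl)/(Z_0 + jZ_L·tanβl)
     = 300·(495 + j91.1)/(300 + j150)

Z_in ≈ 432 − j125 Ω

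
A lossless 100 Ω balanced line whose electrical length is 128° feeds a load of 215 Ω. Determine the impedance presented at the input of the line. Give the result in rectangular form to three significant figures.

tan(βl) = tan(128°) = -1.28
Z_in = Z_0·(Z_L + jZ_0·tanβl)/(Z_0 + jZ_L·tanβl)
     = 100·(215 − j128)/(100 − j275)

Z_in ≈ 66.2 + j54.1 Ω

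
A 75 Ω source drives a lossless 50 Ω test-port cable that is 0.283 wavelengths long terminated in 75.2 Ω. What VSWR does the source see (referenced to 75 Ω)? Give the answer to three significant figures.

βl = 2π × 0.283 = 102°
tan(βl) = -4.75
Z_in = Z_0·(Z_L + jZ_0·tanβl)/(Z_0 + jZ_L·tanβl) = 34 + j5.76 Ω
Γ_s = (Z_in − Z_s)/(Z_in + Z_s) = (-41 + j5.76)/(109 + j5.76), |Γ_s| = 0.379
VSWR = (1 + |Γ_s|)/(1 − |Γ_s|)

VSWR ≈ 2.22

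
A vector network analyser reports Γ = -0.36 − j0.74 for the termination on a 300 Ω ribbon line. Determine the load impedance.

Z_L ≈ 40.4 − j185 Ω

Z_L = Z_0·(1 + Γ)/(1 − Γ) = 300·(0.64 − j0.74)/(1.36 + j0.74)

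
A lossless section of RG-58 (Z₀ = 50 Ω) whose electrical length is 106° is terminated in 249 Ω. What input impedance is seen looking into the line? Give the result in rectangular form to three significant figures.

Z_in ≈ 10.8 + j13.7 Ω

tan(βl) = tan(106°) = -3.49
Z_in = Z_0·(Z_L + jZ_0·tanβl)/(Z_0 + jZ_L·tanβl)
     = 50·(249 − j174)/(50 − j868)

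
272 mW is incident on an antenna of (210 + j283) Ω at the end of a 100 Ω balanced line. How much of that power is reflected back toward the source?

P_reflected ≈ 142 mW

|Γ| = |(110 + j283)/(310 + j283)| = 0.723
|Γ|² = 0.523
P_refl = |Γ|²·P_inc = 142 mW, P_del = (1 − |Γ|²)·P_inc = 130 mW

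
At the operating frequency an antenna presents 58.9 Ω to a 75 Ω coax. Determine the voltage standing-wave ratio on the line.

Γ = (58.9 − 75)/(58.9 + 75) = -0.12
VSWR = (1 + 0.12)/(1 − 0.12)

VSWR ≈ 1.27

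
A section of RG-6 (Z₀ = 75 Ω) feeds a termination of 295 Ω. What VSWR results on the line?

VSWR ≈ 3.93

For a purely resistive load, VSWR = R_L/Z_0 or Z_0/R_L (whichever > 1) = 295/75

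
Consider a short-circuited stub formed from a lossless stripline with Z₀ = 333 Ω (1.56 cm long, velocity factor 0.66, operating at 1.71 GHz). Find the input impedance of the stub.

λ = v/f = 0.66·c / 1.71 GHz = 0.116 m
βl = 2π·l/λ = 2π × 0.135 = 48.5°
tan(βl) = 1.13
For a short-circuited stub, Z_in = jZ_0·tan(βl)

Z_in ≈ +j376 Ω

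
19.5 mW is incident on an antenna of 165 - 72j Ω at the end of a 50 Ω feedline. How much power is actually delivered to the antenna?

|Γ| = |(115 − j72)/(215 − j72)| = 0.598
|Γ|² = 0.358
P_refl = |Γ|²·P_inc = 6.98 mW, P_del = (1 − |Γ|²)·P_inc = 12.5 mW

P_delivered ≈ 12.5 mW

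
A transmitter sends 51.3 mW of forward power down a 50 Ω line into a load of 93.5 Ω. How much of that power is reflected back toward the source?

P_reflected ≈ 4.71 mW

Γ = (93.5 − 50)/(93.5 + 50) = 0.303
|Γ|² = 0.0919
P_refl = |Γ|²·P_inc = 4.71 mW, P_del = (1 − |Γ|²)·P_inc = 46.6 mW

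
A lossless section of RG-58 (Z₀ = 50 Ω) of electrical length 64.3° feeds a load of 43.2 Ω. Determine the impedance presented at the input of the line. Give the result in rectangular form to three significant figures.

Z_in ≈ 54.4 + j6.24 Ω

tan(βl) = tan(64.3°) = 2.08
Z_in = Z_0·(Z_L + jZ_0·tanβl)/(Z_0 + jZ_L·tanβl)
     = 50·(43.2 + j104)/(50 + j89.8)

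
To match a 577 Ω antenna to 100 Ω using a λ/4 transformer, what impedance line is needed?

Z_qwt ≈ 240 Ω

Z_qwt = √(Z_0·R_L) = √(100 × 577) = √57700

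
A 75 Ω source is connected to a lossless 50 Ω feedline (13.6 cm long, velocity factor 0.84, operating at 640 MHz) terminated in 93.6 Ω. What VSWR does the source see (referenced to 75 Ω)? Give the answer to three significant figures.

VSWR ≈ 2.39

λ = v/f = 0.84·c / 640 MHz = 0.394 m
βl = 2π·l/λ = 2π × 0.345 = 124°
tan(βl) = -1.46
Z_in = Z_0·(Z_L + jZ_0·tanβl)/(Z_0 + jZ_L·tanβl) = 34.6 + j21.5 Ω
Γ_s = (Z_in − Z_s)/(Z_in + Z_s) = (-40.4 + j21.5)/(110 + j21.5), |Γ_s| = 0.41
VSWR = (1 + |Γ_s|)/(1 − |Γ_s|)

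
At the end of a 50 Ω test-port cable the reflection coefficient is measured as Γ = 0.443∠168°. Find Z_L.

Z_L = Z_0·(1 + Γ)/(1 − Γ) = 50·(0.567 + j0.0921)/(1.43 − j0.0921)

Z_L ≈ 19.5 + j4.46 Ω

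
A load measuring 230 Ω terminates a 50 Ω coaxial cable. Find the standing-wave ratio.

VSWR ≈ 4.6

For a purely resistive load, VSWR = R_L/Z_0 or Z_0/R_L (whichever > 1) = 230/50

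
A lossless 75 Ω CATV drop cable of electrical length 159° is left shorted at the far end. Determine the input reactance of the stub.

X_in ≈ -28.8 Ω (capacitive)

tan(βl) = -0.384
For a shorted stub, Z_in = jZ_0·tan(βl)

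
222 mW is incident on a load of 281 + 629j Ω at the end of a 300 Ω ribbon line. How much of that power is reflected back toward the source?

|Γ| = |(-19 + j629)/(581 + j629)| = 0.735
|Γ|² = 0.54
P_refl = |Γ|²·P_inc = 120 mW, P_del = (1 − |Γ|²)·P_inc = 102 mW

P_reflected ≈ 120 mW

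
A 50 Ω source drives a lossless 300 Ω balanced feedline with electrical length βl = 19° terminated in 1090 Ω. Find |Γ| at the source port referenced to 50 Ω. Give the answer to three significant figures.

|Γ| ≈ 0.903

tan(βl) = 0.344
Z_in = Z_0·(Z_L + jZ_0·tanβl)/(Z_0 + jZ_L·tanβl) = 475 − j491 Ω
Γ_s = (Z_in − Z_s)/(Z_in + Z_s) = (425 − j491)/(525 − j491), |Γ_s| = 0.903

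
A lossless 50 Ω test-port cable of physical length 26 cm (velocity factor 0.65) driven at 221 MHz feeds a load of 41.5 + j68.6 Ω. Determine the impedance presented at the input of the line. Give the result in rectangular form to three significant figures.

λ = v/f = 0.65·c / 221 MHz = 0.882 m
βl = 2π·l/λ = 2π × 0.295 = 106°
tan(βl) = tan(106°) = -3.47
Z_in = Z_0·(Z_L + jZ_0·tanβl)/(Z_0 + jZ_L·tanβl)
     = 50·(41.5 − j105)/(288 − j144)

Z_in ≈ 13 − j11.7 Ω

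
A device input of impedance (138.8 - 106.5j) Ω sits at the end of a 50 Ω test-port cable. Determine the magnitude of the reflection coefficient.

Γ = (Z_L − Z_0)/(Z_L + Z_0) = (88.8 − j106.5)/(188.8 − j106.5)
|Γ| = 139/217

|Γ| ≈ 0.64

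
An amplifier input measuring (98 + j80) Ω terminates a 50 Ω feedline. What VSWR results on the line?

Γ = (Z_L − Z_0)/(Z_L + Z_0) = (48 + j80)/(148 + j80)
|Γ| = 93.3/168 = 0.555
VSWR = (1 + |Γ|)/(1 − |Γ|) = 1.55/0.445

VSWR ≈ 3.49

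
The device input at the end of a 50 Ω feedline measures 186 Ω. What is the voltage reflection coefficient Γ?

Γ = (Z_L − Z_0)/(Z_L + Z_0) = (186 − 50)/(186 + 50) = 136/236

Γ = 0.576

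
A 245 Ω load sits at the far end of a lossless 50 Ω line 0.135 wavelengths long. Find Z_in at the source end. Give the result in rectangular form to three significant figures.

βl = 2π × 0.135 = 48.6°
tan(βl) = tan(48.6°) = 1.13
Z_in = Z_0·(Z_L + jZ_0·tanβl)/(Z_0 + jZ_L·tanβl)
     = 50·(245 + j56.7)/(50 + j278)

Z_in ≈ 17.6 − j40.9 Ω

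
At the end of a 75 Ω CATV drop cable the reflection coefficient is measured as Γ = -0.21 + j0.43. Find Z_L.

Z_L ≈ 35.1 + j39.1 Ω

Z_L = Z_0·(1 + Γ)/(1 − Γ) = 75·(0.79 + j0.43)/(1.21 − j0.43)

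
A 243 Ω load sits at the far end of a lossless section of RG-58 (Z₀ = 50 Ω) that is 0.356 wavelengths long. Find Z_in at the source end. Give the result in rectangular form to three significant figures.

Z_in ≈ 16.2 + j36.7 Ω

βl = 2π × 0.356 = 128°
tan(βl) = tan(128°) = -1.27
Z_in = Z_0·(Z_L + jZ_0·tanβl)/(Z_0 + jZ_L·tanβl)
     = 50·(243 − j63.6)/(50 − j309)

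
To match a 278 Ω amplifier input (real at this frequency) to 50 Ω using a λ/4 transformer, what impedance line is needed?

Z_qwt ≈ 118 Ω

Z_qwt = √(Z_0·R_L) = √(50 × 278) = √13900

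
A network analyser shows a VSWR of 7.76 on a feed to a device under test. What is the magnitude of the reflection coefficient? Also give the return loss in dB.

|Γ| ≈ 0.772; return loss ≈ 2.25 dB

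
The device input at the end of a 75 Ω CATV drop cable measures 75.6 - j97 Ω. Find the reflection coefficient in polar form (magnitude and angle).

Γ = (Z_L − Z_0)/(Z_L + Z_0) = (0.6 − j97)/(150.6 − j97)
|Γ| = 97/179 = 0.542

Γ ≈ 0.542 ∠ -56.9°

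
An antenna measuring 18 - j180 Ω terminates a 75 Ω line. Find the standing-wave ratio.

VSWR ≈ 28.4

Γ = (Z_L − Z_0)/(Z_L + Z_0) = (-57 − j180)/(93 − j180)
|Γ| = 189/203 = 0.932
VSWR = (1 + |Γ|)/(1 − |Γ|) = 1.93/0.0681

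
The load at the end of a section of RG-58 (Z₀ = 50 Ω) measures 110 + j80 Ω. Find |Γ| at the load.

Γ = (Z_L − Z_0)/(Z_L + Z_0) = (60 + j80)/(160 + j80)
|Γ| = 100/179

|Γ| ≈ 0.559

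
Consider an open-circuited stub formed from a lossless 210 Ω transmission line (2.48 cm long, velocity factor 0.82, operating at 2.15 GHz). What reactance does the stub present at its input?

λ = v/f = 0.82·c / 2.15 GHz = 0.114 m
βl = 2π·l/λ = 2π × 0.217 = 78°
tan(βl) = 4.72
For an open-circuited stub, Z_in = −jZ_0·cot(βl) = −jZ_0/tan(βl)

X_in ≈ -44.5 Ω (capacitive)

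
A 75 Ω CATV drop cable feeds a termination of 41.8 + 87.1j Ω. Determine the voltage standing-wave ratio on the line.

Γ = (Z_L − Z_0)/(Z_L + Z_0) = (-33.2 + j87.1)/(116.8 + j87.1)
|Γ| = 93.2/146 = 0.64
VSWR = (1 + |Γ|)/(1 − |Γ|) = 1.64/0.36

VSWR ≈ 4.55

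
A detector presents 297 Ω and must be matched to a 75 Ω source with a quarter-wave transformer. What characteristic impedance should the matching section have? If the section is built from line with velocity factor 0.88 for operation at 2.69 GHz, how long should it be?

Z_qwt ≈ 149 Ω; length ≈ 2.45 cm

Z_qwt = √(Z_0·R_L) = √(75 × 297) = √22280
λ = 0.88·c/f = 0.0981 m, so l = λ/4 = 0.0245 m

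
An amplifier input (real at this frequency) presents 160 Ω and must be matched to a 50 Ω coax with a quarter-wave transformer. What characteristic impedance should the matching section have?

Z_qwt ≈ 89.4 Ω

Z_qwt = √(Z_0·R_L) = √(50 × 160) = √8000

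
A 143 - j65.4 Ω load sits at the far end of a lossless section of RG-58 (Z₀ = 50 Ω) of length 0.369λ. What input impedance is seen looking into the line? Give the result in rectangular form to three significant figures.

Z_in ≈ 31.9 + j50.6 Ω

βl = 2π × 0.369 = 133°
tan(βl) = tan(133°) = -1.08
Z_in = Z_0·(Z_L + jZ_0·tanβl)/(Z_0 + jZ_L·tanβl)
     = 50·(143 − j119)/(-20.5 − j154)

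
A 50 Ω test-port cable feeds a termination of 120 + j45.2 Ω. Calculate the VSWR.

Γ = (Z_L − Z_0)/(Z_L + Z_0) = (70 + j45.2)/(170 + j45.2)
|Γ| = 83.3/176 = 0.474
VSWR = (1 + |Γ|)/(1 − |Γ|) = 1.47/0.526

VSWR ≈ 2.8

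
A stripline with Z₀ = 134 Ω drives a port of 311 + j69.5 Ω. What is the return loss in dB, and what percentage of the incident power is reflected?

RL ≈ 7.49 dB; 17.8% of incident power reflected

Γ = (177 + j69.5)/(445 + j69.5), |Γ| = 0.422
RL = −20·log₁₀(0.422) = 7.49 dB
P_refl/P_inc = |Γ|² = 0.178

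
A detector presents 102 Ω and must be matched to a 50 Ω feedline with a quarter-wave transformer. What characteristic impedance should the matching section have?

Z_qwt ≈ 71.4 Ω

Z_qwt = √(Z_0·R_L) = √(50 × 102) = √5100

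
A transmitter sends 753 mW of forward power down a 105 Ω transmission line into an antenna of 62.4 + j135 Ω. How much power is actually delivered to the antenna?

P_delivered ≈ 427 mW

|Γ| = |(-42.6 + j135)/(167.4 + j135)| = 0.658
|Γ|² = 0.433
P_refl = |Γ|²·P_inc = 326 mW, P_del = (1 − |Γ|²)·P_inc = 427 mW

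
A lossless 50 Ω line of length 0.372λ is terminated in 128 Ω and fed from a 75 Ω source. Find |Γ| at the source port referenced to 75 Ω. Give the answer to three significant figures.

βl = 2π × 0.372 = 134°
tan(βl) = -1.04
Z_in = Z_0·(Z_L + jZ_0·tanβl)/(Z_0 + jZ_L·tanβl) = 33 + j35.7 Ω
Γ_s = (Z_in − Z_s)/(Z_in + Z_s) = (-42 + j35.7)/(108 + j35.7), |Γ_s| = 0.485

|Γ| ≈ 0.485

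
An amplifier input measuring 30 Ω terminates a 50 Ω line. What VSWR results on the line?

VSWR ≈ 1.67

Γ = (30 − 50)/(30 + 50) = -0.25
VSWR = (1 + 0.25)/(1 − 0.25)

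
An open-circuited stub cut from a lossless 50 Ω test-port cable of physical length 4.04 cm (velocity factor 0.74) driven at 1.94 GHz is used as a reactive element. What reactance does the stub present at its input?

X_in ≈ 37.8 Ω (inductive)

λ = v/f = 0.74·c / 1.94 GHz = 0.114 m
βl = 2π·l/λ = 2π × 0.353 = 127°
tan(βl) = -1.32
For an open-circuited stub, Z_in = −jZ_0·cot(βl) = −jZ_0/tan(βl)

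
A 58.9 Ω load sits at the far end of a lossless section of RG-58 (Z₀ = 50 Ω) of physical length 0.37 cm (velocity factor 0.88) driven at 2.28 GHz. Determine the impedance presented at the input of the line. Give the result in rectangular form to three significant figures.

Z_in ≈ 58 − j3.73 Ω

λ = v/f = 0.88·c / 2.28 GHz = 0.116 m
βl = 2π·l/λ = 2π × 0.032 = 11.5°
tan(βl) = tan(11.5°) = 0.204
Z_in = Z_0·(Z_L + jZ_0·tanβl)/(Z_0 + jZ_L·tanβl)
     = 50·(58.9 + j10.2)/(50 + j12)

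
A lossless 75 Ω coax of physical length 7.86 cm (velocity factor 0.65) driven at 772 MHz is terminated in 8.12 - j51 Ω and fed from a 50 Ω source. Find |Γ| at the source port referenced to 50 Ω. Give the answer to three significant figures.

|Γ| ≈ 0.904

λ = v/f = 0.65·c / 772 MHz = 0.253 m
βl = 2π·l/λ = 2π × 0.311 = 112°
tan(βl) = -2.47
Z_in = Z_0·(Z_L + jZ_0·tanβl)/(Z_0 + jZ_L·tanβl) = 108 + j305 Ω
Γ_s = (Z_in − Z_s)/(Z_in + Z_s) = (57.8 + j305)/(158 + j305), |Γ_s| = 0.904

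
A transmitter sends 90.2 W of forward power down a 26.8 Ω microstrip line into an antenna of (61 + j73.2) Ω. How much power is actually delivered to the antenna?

|Γ| = |(34.2 + j73.2)/(87.8 + j73.2)| = 0.707
|Γ|² = 0.5
P_refl = |Γ|²·P_inc = 45.1 W, P_del = (1 − |Γ|²)·P_inc = 45.1 W

P_delivered ≈ 45.1 W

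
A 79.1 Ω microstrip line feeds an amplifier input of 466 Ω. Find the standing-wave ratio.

VSWR ≈ 5.89

For a purely resistive load, VSWR = R_L/Z_0 or Z_0/R_L (whichever > 1) = 466/79.1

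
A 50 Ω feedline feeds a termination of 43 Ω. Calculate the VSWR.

VSWR ≈ 1.16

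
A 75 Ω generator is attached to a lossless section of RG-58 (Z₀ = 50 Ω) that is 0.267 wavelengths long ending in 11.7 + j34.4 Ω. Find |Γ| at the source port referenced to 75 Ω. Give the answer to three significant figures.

βl = 2π × 0.267 = 96.1°
tan(βl) = -9.33
Z_in = Z_0·(Z_L + jZ_0·tanβl)/(Z_0 + jZ_L·tanβl) = 17.2 − j53.2 Ω
Γ_s = (Z_in − Z_s)/(Z_in + Z_s) = (-57.8 − j53.2)/(92.2 − j53.2), |Γ_s| = 0.738

|Γ| ≈ 0.738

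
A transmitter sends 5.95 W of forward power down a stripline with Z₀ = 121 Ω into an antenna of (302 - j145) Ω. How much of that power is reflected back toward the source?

P_reflected ≈ 1.6 W

|Γ| = |(181 − j145)/(423 − j145)| = 0.519
|Γ|² = 0.269
P_refl = |Γ|²·P_inc = 1.6 W, P_del = (1 − |Γ|²)·P_inc = 4.35 W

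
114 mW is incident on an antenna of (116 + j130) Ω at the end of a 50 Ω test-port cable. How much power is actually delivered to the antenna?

|Γ| = |(66 + j130)/(166 + j130)| = 0.691
|Γ|² = 0.478
P_refl = |Γ|²·P_inc = 54.5 mW, P_del = (1 − |Γ|²)·P_inc = 59.5 mW

P_delivered ≈ 59.5 mW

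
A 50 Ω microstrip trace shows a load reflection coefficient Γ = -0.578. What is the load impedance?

Z_L ≈ 13.4 Ω

Z_L = Z_0·(1 + Γ)/(1 − Γ) = 50·(0.422)/(1.58)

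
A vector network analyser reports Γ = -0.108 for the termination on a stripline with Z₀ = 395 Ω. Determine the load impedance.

Z_L = Z_0·(1 + Γ)/(1 − Γ) = 395·(0.892)/(1.11)

Z_L ≈ 318 Ω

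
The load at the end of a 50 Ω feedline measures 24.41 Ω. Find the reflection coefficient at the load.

Γ = (Z_L − Z_0)/(Z_L + Z_0) = (24.41 − 50)/(24.41 + 50) = -25.59/74.41

Γ = -0.344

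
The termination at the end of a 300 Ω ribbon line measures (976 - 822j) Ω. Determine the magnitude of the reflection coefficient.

|Γ| ≈ 0.701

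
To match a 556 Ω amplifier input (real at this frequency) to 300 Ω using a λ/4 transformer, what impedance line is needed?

Z_qwt = √(Z_0·R_L) = √(300 × 556) = √166800

Z_qwt ≈ 408 Ω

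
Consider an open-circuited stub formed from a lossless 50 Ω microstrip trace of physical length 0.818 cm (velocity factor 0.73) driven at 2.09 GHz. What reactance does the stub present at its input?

X_in ≈ -93.6 Ω (capacitive)

λ = v/f = 0.73·c / 2.09 GHz = 0.105 m
βl = 2π·l/λ = 2π × 0.0781 = 28.1°
tan(βl) = 0.534
For an open-circuited stub, Z_in = −jZ_0·cot(βl) = −jZ_0/tan(βl)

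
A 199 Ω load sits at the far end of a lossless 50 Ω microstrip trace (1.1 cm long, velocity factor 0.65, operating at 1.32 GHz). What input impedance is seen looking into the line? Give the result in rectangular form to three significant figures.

λ = v/f = 0.65·c / 1.32 GHz = 0.148 m
βl = 2π·l/λ = 2π × 0.0745 = 26.8°
tan(βl) = tan(26.8°) = 0.505
Z_in = Z_0·(Z_L + jZ_0·tanβl)/(Z_0 + jZ_L·tanβl)
     = 50·(199 + j25.3)/(50 + j101)

Z_in ≈ 49.5 − j74.3 Ω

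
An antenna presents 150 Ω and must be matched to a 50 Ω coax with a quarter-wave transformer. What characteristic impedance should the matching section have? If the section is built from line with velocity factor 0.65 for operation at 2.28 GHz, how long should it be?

Z_qwt = √(Z_0·R_L) = √(50 × 150) = √7500
λ = 0.65·c/f = 0.0855 m, so l = λ/4 = 0.0214 m

Z_qwt ≈ 86.6 Ω; length ≈ 2.14 cm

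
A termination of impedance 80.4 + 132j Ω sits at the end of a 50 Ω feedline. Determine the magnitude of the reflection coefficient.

Γ = (Z_L − Z_0)/(Z_L + Z_0) = (30.4 + j132)/(130.4 + j132)
|Γ| = 135/186

|Γ| ≈ 0.73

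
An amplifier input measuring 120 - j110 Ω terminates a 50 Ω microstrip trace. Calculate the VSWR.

VSWR ≈ 4.62

Γ = (Z_L − Z_0)/(Z_L + Z_0) = (70 − j110)/(170 − j110)
|Γ| = 130/202 = 0.644
VSWR = (1 + |Γ|)/(1 − |Γ|) = 1.64/0.356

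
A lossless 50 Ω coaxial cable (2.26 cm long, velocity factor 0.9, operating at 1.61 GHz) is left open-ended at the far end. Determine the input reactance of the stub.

X_in ≈ -44.2 Ω (capacitive)

λ = v/f = 0.9·c / 1.61 GHz = 0.168 m
βl = 2π·l/λ = 2π × 0.135 = 48.5°
tan(βl) = 1.13
For an open-ended stub, Z_in = −jZ_0·cot(βl) = −jZ_0/tan(βl)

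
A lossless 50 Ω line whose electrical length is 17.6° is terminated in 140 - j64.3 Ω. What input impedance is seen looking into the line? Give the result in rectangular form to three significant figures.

Z_in ≈ 55.6 − j69.5 Ω

tan(βl) = tan(17.6°) = 0.317
Z_in = Z_0·(Z_L + jZ_0·tanβl)/(Z_0 + jZ_L·tanβl)
     = 50·(140 − j48.4)/(70.4 + j44.4)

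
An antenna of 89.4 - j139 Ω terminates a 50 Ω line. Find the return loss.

Γ = (39.4 − j139)/(139.4 − j139), |Γ| = 0.734
RL = −20·log₁₀|Γ| = −20·log₁₀(0.734)

RL ≈ 2.69 dB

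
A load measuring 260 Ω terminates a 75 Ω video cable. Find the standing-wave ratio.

Γ = (260 − 75)/(260 + 75) = 0.552
VSWR = (1 + 0.552)/(1 − 0.552)

VSWR ≈ 3.47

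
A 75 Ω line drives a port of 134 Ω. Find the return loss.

RL ≈ 11 dB

Γ = (134 − 75)/(134 + 75) = 0.282
RL = −20·log₁₀|Γ| = −20·log₁₀(0.282)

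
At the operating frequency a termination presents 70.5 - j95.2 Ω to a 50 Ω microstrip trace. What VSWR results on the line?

Γ = (Z_L − Z_0)/(Z_L + Z_0) = (20.5 − j95.2)/(120.5 − j95.2)
|Γ| = 97.4/154 = 0.634
VSWR = (1 + |Γ|)/(1 − |Γ|) = 1.63/0.366

VSWR ≈ 4.47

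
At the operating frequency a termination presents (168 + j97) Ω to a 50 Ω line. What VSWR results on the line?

VSWR ≈ 4.56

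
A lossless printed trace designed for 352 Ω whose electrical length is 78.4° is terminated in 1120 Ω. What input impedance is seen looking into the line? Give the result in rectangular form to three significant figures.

Z_in ≈ 115 − j64.8 Ω

tan(βl) = tan(78.4°) = 4.87
Z_in = Z_0·(Z_L + jZ_0·tanβl)/(Z_0 + jZ_L·tanβl)
     = 352·(1120 + j1710)/(352 + j5460)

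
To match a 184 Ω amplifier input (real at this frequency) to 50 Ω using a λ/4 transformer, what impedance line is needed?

Z_qwt ≈ 95.9 Ω

Z_qwt = √(Z_0·R_L) = √(50 × 184) = √9200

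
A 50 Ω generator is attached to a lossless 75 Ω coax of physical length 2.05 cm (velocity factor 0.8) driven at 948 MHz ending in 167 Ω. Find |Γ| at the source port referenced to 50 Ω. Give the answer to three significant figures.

λ = v/f = 0.8·c / 948 MHz = 0.253 m
βl = 2π·l/λ = 2π × 0.081 = 29.2°
tan(βl) = 0.558
Z_in = Z_0·(Z_L + jZ_0·tanβl)/(Z_0 + jZ_L·tanβl) = 86.1 − j65.1 Ω
Γ_s = (Z_in − Z_s)/(Z_in + Z_s) = (36.1 − j65.1)/(136 − j65.1), |Γ_s| = 0.494

|Γ| ≈ 0.494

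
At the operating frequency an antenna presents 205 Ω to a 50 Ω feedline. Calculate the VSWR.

For a purely resistive load, VSWR = R_L/Z_0 or Z_0/R_L (whichever > 1) = 205/50

VSWR ≈ 4.1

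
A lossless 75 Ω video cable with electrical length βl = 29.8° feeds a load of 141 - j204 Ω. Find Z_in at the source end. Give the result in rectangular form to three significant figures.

Z_in ≈ 24.3 − j73.2 Ω

tan(βl) = tan(29.8°) = 0.573
Z_in = Z_0·(Z_L + jZ_0·tanβl)/(Z_0 + jZ_L·tanβl)
     = 75·(141 − j161)/(192 + j80.8)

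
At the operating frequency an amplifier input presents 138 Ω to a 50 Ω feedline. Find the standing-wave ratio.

Γ = (138 − 50)/(138 + 50) = 0.468
VSWR = (1 + 0.468)/(1 − 0.468)

VSWR ≈ 2.76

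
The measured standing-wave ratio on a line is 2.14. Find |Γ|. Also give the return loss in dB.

|Γ| ≈ 0.363; return loss ≈ 8.8 dB

|Γ| = (S − 1)/(S + 1) = (2.14 − 1)/(2.14 + 1) = 1.14/3.14
RL = −20·log₁₀|Γ| = −20·log₁₀(0.363)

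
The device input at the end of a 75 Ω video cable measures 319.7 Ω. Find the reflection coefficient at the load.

Γ = (Z_L − Z_0)/(Z_L + Z_0) = (319.7 − 75)/(319.7 + 75) = 244.7/394.7

Γ = 0.62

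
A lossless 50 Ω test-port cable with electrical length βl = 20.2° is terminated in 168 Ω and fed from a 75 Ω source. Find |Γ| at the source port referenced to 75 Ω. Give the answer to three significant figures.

|Γ| ≈ 0.446

tan(βl) = 0.368
Z_in = Z_0·(Z_L + jZ_0·tanβl)/(Z_0 + jZ_L·tanβl) = 75.4 − j74.9 Ω
Γ_s = (Z_in − Z_s)/(Z_in + Z_s) = (0.443 − j74.9)/(150 − j74.9), |Γ_s| = 0.446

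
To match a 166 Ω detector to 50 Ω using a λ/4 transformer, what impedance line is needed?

Z_qwt ≈ 91.1 Ω

Z_qwt = √(Z_0·R_L) = √(50 × 166) = √8300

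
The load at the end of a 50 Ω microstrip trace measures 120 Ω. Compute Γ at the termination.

Γ = 0.412

Γ = (Z_L − Z_0)/(Z_L + Z_0) = (120 − 50)/(120 + 50) = 70/170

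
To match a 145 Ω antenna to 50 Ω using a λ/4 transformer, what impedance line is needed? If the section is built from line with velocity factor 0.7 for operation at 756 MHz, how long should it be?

Z_qwt ≈ 85.1 Ω; length ≈ 6.94 cm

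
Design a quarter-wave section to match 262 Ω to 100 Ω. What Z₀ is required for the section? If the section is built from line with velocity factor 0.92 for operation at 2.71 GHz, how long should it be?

Z_qwt = √(Z_0·R_L) = √(100 × 262) = √26200
λ = 0.92·c/f = 0.102 m, so l = λ/4 = 0.0255 m

Z_qwt ≈ 162 Ω; length ≈ 2.55 cm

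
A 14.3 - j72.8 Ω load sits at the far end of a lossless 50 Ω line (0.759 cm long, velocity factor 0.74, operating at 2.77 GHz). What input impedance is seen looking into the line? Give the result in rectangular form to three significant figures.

λ = v/f = 0.74·c / 2.77 GHz = 0.0801 m
βl = 2π·l/λ = 2π × 0.0947 = 34.1°
tan(βl) = tan(34.1°) = 0.677
Z_in = Z_0·(Z_L + jZ_0·tanβl)/(Z_0 + jZ_L·tanβl)
     = 50·(14.3 − j39)/(99.3 + j9.68)

Z_in ≈ 5.24 − j20.1 Ω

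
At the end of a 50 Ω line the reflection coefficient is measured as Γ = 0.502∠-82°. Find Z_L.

Z_L = Z_0·(1 + Γ)/(1 − Γ) = 50·(1.07 − j0.497)/(0.93 + j0.497)

Z_L ≈ 33.6 − j44.7 Ω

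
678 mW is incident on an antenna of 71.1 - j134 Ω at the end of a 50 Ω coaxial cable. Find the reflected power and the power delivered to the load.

|Γ| = |(21.1 − j134)/(121.1 − j134)| = 0.751
|Γ|² = 0.564
P_refl = |Γ|²·P_inc = 382 mW, P_del = (1 − |Γ|²)·P_inc = 296 mW

P_reflected ≈ 382 mW; P_delivered ≈ 296 mW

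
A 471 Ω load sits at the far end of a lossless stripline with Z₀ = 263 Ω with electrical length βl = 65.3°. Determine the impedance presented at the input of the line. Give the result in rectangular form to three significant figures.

tan(βl) = tan(65.3°) = 2.17
Z_in = Z_0·(Z_L + jZ_0·tanβl)/(Z_0 + jZ_L·tanβl)
     = 263·(471 + j572)/(263 + j1020)

Z_in ≈ 167 − j78.1 Ω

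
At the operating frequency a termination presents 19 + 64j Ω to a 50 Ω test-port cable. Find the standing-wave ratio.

Γ = (Z_L − Z_0)/(Z_L + Z_0) = (-31 + j64)/(69 + j64)
|Γ| = 71.1/94.1 = 0.756
VSWR = (1 + |Γ|)/(1 − |Γ|) = 1.76/0.244

VSWR ≈ 7.18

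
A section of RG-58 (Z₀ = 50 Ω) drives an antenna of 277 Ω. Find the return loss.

Γ = (277 − 50)/(277 + 50) = 0.694
RL = −20·log₁₀|Γ| = −20·log₁₀(0.694)

RL ≈ 3.17 dB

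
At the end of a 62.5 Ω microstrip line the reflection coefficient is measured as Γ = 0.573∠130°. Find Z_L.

Z_L = Z_0·(1 + Γ)/(1 − Γ) = 62.5·(0.632 + j0.439)/(1.37 − j0.439)

Z_L ≈ 20.3 + j26.6 Ω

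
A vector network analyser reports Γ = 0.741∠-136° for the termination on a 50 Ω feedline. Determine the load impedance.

Z_L ≈ 8.62 − j19.7 Ω

Z_L = Z_0·(1 + Γ)/(1 − Γ) = 50·(0.467 − j0.515)/(1.53 + j0.515)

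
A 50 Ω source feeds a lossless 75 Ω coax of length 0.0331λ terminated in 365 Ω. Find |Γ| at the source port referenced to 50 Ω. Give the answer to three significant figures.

βl = 2π × 0.0331 = 11.9°
tan(βl) = 0.211
Z_in = Z_0·(Z_L + jZ_0·tanβl)/(Z_0 + jZ_L·tanβl) = 186 − j175 Ω
Γ_s = (Z_in − Z_s)/(Z_in + Z_s) = (136 − j175)/(236 − j175), |Γ_s| = 0.754

|Γ| ≈ 0.754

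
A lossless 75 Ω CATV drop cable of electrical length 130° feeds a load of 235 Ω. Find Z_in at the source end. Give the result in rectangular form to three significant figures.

Z_in ≈ 38.1 + j52.7 Ω

tan(βl) = tan(130°) = -1.19
Z_in = Z_0·(Z_L + jZ_0·tanβl)/(Z_0 + jZ_L·tanβl)
     = 75·(235 − j89.4)/(75 − j280)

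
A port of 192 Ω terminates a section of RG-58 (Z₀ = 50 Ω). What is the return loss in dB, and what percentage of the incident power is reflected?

RL ≈ 4.63 dB; 34.4% of incident power reflected

Γ = (192 − 50)/(192 + 50) = 0.587
RL = −20·log₁₀(0.587) = 4.63 dB
P_refl/P_inc = |Γ|² = 0.344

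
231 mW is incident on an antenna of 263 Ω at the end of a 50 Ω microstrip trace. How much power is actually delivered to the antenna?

P_delivered ≈ 124 mW

Γ = (263 − 50)/(263 + 50) = 0.681
|Γ|² = 0.463
P_refl = |Γ|²·P_inc = 107 mW, P_del = (1 − |Γ|²)·P_inc = 124 mW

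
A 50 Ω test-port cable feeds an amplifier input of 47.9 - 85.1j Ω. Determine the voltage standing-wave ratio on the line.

VSWR ≈ 4.82

Γ = (Z_L − Z_0)/(Z_L + Z_0) = (-2.1 − j85.1)/(97.9 − j85.1)
|Γ| = 85.1/130 = 0.656
VSWR = (1 + |Γ|)/(1 − |Γ|) = 1.66/0.344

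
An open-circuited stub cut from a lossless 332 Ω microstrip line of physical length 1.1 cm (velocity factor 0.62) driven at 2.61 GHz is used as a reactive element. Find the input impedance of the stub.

Z_in ≈ −j228 Ω

λ = v/f = 0.62·c / 2.61 GHz = 0.0713 m
βl = 2π·l/λ = 2π × 0.154 = 55.6°
tan(βl) = 1.46
For an open-circuited stub, Z_in = −jZ_0·cot(βl) = −jZ_0/tan(βl)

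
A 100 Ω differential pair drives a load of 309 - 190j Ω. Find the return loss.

RL ≈ 4.06 dB

Γ = (209 − j190)/(409 − j190), |Γ| = 0.626
RL = −20·log₁₀|Γ| = −20·log₁₀(0.626)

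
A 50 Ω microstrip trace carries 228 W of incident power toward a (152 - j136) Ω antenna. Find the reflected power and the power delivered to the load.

|Γ| = |(102 − j136)/(202 − j136)| = 0.698
|Γ|² = 0.487
P_refl = |Γ|²·P_inc = 111 W, P_del = (1 − |Γ|²)·P_inc = 117 W

P_reflected ≈ 111 W; P_delivered ≈ 117 W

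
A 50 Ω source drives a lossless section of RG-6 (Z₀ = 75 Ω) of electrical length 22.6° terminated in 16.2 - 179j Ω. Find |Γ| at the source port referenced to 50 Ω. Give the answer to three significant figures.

|Γ| ≈ 0.942

tan(βl) = 0.416
Z_in = Z_0·(Z_L + jZ_0·tanβl)/(Z_0 + jZ_L·tanβl) = 4.77 − j74.3 Ω
Γ_s = (Z_in − Z_s)/(Z_in + Z_s) = (-45.2 − j74.3)/(54.8 − j74.3), |Γ_s| = 0.942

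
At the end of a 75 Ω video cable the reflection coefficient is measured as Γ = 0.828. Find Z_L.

Z_L ≈ 797 Ω

Z_L = Z_0·(1 + Γ)/(1 − Γ) = 75·(1.83)/(0.172)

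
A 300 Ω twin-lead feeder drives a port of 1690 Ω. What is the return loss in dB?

RL ≈ 3.12 dB

Γ = (1690 − 300)/(1690 + 300) = 0.698
RL = −20·log₁₀|Γ| = −20·log₁₀(0.698)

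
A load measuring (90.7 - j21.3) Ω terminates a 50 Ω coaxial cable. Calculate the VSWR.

VSWR ≈ 1.95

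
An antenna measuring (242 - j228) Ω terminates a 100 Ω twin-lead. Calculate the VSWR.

Γ = (Z_L − Z_0)/(Z_L + Z_0) = (142 − j228)/(342 − j228)
|Γ| = 269/411 = 0.653
VSWR = (1 + |Γ|)/(1 − |Γ|) = 1.65/0.347

VSWR ≈ 4.77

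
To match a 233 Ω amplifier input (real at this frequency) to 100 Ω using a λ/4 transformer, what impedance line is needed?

Z_qwt = √(Z_0·R_L) = √(100 × 233) = √23300

Z_qwt ≈ 153 Ω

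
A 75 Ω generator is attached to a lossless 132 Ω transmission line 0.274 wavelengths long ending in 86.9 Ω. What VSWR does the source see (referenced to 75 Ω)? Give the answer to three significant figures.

βl = 2π × 0.274 = 98.6°
tan(βl) = -6.58
Z_in = Z_0·(Z_L + jZ_0·tanβl)/(Z_0 + jZ_L·tanβl) = 195 − j24.9 Ω
Γ_s = (Z_in − Z_s)/(Z_in + Z_s) = (120 − j24.9)/(270 − j24.9), |Γ_s| = 0.452
VSWR = (1 + |Γ_s|)/(1 − |Γ_s|)

VSWR ≈ 2.65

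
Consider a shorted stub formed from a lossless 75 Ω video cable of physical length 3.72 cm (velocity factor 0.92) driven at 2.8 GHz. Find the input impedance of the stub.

Z_in ≈ −j72.8 Ω

λ = v/f = 0.92·c / 2.8 GHz = 0.0986 m
βl = 2π·l/λ = 2π × 0.377 = 136°
tan(βl) = -0.97
For a shorted stub, Z_in = jZ_0·tan(βl)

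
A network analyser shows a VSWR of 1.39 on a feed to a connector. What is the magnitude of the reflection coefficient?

|Γ| ≈ 0.163

|Γ| = (S − 1)/(S + 1) = (1.39 − 1)/(1.39 + 1) = 0.39/2.39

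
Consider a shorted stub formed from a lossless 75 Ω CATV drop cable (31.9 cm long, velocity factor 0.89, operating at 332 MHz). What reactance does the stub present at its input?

X_in ≈ -56.9 Ω (capacitive)

λ = v/f = 0.89·c / 332 MHz = 0.804 m
βl = 2π·l/λ = 2π × 0.397 = 143°
tan(βl) = -0.759
For a shorted stub, Z_in = jZ_0·tan(βl)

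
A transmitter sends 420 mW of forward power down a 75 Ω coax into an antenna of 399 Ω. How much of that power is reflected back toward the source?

Γ = (399 − 75)/(399 + 75) = 0.684
|Γ|² = 0.467
P_refl = |Γ|²·P_inc = 196 mW, P_del = (1 − |Γ|²)·P_inc = 224 mW

P_reflected ≈ 196 mW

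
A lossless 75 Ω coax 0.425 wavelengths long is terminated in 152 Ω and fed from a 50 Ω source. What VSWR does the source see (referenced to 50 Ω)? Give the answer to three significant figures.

βl = 2π × 0.425 = 153°
tan(βl) = -0.51
Z_in = Z_0·(Z_L + jZ_0·tanβl)/(Z_0 + jZ_L·tanβl) = 92.7 + j57.5 Ω
Γ_s = (Z_in − Z_s)/(Z_in + Z_s) = (42.7 + j57.5)/(143 + j57.5), |Γ_s| = 0.465
VSWR = (1 + |Γ_s|)/(1 − |Γ_s|)

VSWR ≈ 2.74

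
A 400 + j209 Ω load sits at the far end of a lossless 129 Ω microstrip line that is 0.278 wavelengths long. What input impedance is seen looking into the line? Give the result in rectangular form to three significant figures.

Z_in ≈ 32.1 + j4.31 Ω

βl = 2π × 0.278 = 100°
tan(βl) = tan(100°) = -5.63
Z_in = Z_0·(Z_L + jZ_0·tanβl)/(Z_0 + jZ_L·tanβl)
     = 129·(400 − j517)/(1300 − j2250)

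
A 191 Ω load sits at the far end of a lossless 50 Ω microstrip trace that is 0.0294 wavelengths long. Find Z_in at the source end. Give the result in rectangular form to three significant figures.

βl = 2π × 0.0294 = 10.6°
tan(βl) = tan(10.6°) = 0.187
Z_in = Z_0·(Z_L + jZ_0·tanβl)/(Z_0 + jZ_L·tanβl)
     = 50·(191 + j9.34)/(50 + j35.7)

Z_in ≈ 131 − j84.1 Ω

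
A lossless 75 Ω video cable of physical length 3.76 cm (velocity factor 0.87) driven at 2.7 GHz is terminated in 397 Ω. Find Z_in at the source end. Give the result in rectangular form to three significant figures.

Z_in ≈ 32.7 + j82.1 Ω

λ = v/f = 0.87·c / 2.7 GHz = 0.0967 m
βl = 2π·l/λ = 2π × 0.389 = 140°
tan(βl) = tan(140°) = -0.838
Z_in = Z_0·(Z_L + jZ_0·tanβl)/(Z_0 + jZ_L·tanβl)
     = 75·(397 − j62.9)/(75 − j333)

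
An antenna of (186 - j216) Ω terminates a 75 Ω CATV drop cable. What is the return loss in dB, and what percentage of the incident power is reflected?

RL ≈ 2.89 dB; 51.4% of incident power reflected

Γ = (111 − j216)/(261 − j216), |Γ| = 0.717
RL = −20·log₁₀(0.717) = 2.89 dB
P_refl/P_inc = |Γ|² = 0.514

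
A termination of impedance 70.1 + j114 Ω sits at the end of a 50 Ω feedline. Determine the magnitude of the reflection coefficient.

Γ = (Z_L − Z_0)/(Z_L + Z_0) = (20.1 + j114)/(120.1 + j114)
|Γ| = 116/166

|Γ| ≈ 0.699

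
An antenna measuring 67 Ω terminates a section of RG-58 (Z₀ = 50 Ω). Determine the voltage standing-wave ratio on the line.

For a purely resistive load, VSWR = R_L/Z_0 or Z_0/R_L (whichever > 1) = 67/50

VSWR ≈ 1.34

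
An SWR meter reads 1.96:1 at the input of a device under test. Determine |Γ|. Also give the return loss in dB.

|Γ| = (S − 1)/(S + 1) = (1.96 − 1)/(1.96 + 1) = 0.96/2.96
RL = −20·log₁₀|Γ| = −20·log₁₀(0.324)

|Γ| ≈ 0.324; return loss ≈ 9.78 dB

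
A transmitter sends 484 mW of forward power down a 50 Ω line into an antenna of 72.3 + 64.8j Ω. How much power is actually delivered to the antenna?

P_delivered ≈ 365 mW

|Γ| = |(22.3 + j64.8)/(122.3 + j64.8)| = 0.495
|Γ|² = 0.245
P_refl = |Γ|²·P_inc = 119 mW, P_del = (1 − |Γ|²)·P_inc = 365 mW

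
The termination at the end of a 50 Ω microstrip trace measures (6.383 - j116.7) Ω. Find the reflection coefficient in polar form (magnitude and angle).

Γ = (Z_L − Z_0)/(Z_L + Z_0) = (-43.62 − j116.7)/(56.38 − j116.7)
|Γ| = 125/130 = 0.961

Γ ≈ 0.961 ∠ -46.3°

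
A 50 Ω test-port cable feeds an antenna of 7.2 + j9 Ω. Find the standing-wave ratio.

VSWR ≈ 7.17

Γ = (Z_L − Z_0)/(Z_L + Z_0) = (-42.8 + j9)/(57.2 + j9)
|Γ| = 43.7/57.9 = 0.755
VSWR = (1 + |Γ|)/(1 − |Γ|) = 1.76/0.245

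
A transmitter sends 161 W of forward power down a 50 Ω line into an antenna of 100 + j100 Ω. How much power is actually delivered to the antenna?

|Γ| = |(50 + j100)/(150 + j100)| = 0.62
|Γ|² = 0.385
P_refl = |Γ|²·P_inc = 61.9 W, P_del = (1 − |Γ|²)·P_inc = 99.1 W

P_delivered ≈ 99.1 W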